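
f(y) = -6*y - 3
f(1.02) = -9.12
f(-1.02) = 3.12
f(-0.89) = 2.34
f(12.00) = -75.00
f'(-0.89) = -6.00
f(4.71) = -31.26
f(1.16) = -9.96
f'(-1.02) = -6.00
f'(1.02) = -6.00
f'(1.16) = -6.00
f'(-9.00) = -6.00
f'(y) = -6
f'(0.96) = -6.00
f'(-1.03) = -6.00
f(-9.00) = 51.00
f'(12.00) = -6.00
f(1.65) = -12.90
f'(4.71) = -6.00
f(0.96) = -8.76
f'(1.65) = -6.00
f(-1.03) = 3.18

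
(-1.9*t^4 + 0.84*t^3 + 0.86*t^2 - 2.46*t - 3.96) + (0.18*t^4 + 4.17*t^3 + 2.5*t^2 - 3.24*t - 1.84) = -1.72*t^4 + 5.01*t^3 + 3.36*t^2 - 5.7*t - 5.8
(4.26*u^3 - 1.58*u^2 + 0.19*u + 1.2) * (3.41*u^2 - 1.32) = 14.5266*u^5 - 5.3878*u^4 - 4.9753*u^3 + 6.1776*u^2 - 0.2508*u - 1.584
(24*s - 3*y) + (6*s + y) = 30*s - 2*y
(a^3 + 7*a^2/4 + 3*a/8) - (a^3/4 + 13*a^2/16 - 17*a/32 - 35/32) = 3*a^3/4 + 15*a^2/16 + 29*a/32 + 35/32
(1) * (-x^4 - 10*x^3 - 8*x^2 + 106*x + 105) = -x^4 - 10*x^3 - 8*x^2 + 106*x + 105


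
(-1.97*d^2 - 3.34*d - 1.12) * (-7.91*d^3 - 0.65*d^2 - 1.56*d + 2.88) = 15.5827*d^5 + 27.6999*d^4 + 14.1034*d^3 + 0.2648*d^2 - 7.872*d - 3.2256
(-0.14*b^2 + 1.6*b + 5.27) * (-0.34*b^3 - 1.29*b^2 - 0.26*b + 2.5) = 0.0476*b^5 - 0.3634*b^4 - 3.8194*b^3 - 7.5643*b^2 + 2.6298*b + 13.175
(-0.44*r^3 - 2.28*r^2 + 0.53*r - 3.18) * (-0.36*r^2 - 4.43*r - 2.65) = 0.1584*r^5 + 2.77*r^4 + 11.0756*r^3 + 4.8389*r^2 + 12.6829*r + 8.427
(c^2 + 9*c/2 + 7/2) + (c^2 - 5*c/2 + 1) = 2*c^2 + 2*c + 9/2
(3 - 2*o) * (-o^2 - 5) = 2*o^3 - 3*o^2 + 10*o - 15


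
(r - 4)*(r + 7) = r^2 + 3*r - 28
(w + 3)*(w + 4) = w^2 + 7*w + 12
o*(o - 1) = o^2 - o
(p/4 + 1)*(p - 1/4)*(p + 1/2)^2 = p^4/4 + 19*p^3/16 + 3*p^2/4 - p/64 - 1/16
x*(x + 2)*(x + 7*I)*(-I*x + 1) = -I*x^4 + 8*x^3 - 2*I*x^3 + 16*x^2 + 7*I*x^2 + 14*I*x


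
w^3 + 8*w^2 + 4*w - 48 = (w - 2)*(w + 4)*(w + 6)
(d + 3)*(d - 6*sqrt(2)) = d^2 - 6*sqrt(2)*d + 3*d - 18*sqrt(2)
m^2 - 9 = (m - 3)*(m + 3)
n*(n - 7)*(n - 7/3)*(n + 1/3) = n^4 - 9*n^3 + 119*n^2/9 + 49*n/9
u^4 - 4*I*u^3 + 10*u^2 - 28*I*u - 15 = (u - 5*I)*(u - I)^2*(u + 3*I)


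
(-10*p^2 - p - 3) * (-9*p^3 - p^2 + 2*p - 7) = 90*p^5 + 19*p^4 + 8*p^3 + 71*p^2 + p + 21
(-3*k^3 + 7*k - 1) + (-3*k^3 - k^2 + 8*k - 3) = -6*k^3 - k^2 + 15*k - 4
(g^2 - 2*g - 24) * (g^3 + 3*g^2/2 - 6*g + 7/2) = g^5 - g^4/2 - 33*g^3 - 41*g^2/2 + 137*g - 84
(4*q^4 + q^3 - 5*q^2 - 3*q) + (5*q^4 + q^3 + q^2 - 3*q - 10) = 9*q^4 + 2*q^3 - 4*q^2 - 6*q - 10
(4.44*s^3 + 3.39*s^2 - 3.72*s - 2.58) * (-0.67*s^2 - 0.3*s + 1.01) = -2.9748*s^5 - 3.6033*s^4 + 5.9598*s^3 + 6.2685*s^2 - 2.9832*s - 2.6058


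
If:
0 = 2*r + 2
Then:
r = -1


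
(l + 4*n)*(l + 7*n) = l^2 + 11*l*n + 28*n^2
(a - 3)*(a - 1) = a^2 - 4*a + 3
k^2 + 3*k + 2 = (k + 1)*(k + 2)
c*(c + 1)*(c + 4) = c^3 + 5*c^2 + 4*c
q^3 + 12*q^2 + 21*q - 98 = (q - 2)*(q + 7)^2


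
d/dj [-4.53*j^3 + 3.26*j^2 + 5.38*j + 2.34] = -13.59*j^2 + 6.52*j + 5.38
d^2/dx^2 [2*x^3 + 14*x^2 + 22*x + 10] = 12*x + 28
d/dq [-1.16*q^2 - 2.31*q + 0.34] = -2.32*q - 2.31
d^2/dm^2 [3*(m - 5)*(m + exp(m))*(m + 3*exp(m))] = 12*m^2*exp(m) + 36*m*exp(2*m) - 12*m*exp(m) + 18*m - 144*exp(2*m) - 96*exp(m) - 30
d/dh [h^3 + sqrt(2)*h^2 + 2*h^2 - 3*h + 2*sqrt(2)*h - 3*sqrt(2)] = 3*h^2 + 2*sqrt(2)*h + 4*h - 3 + 2*sqrt(2)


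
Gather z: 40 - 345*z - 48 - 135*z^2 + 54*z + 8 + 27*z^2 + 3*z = -108*z^2 - 288*z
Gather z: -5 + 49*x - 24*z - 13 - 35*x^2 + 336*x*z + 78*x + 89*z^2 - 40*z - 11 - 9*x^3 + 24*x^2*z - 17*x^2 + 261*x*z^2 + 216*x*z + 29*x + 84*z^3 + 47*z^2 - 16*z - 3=-9*x^3 - 52*x^2 + 156*x + 84*z^3 + z^2*(261*x + 136) + z*(24*x^2 + 552*x - 80) - 32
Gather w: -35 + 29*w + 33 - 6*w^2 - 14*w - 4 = -6*w^2 + 15*w - 6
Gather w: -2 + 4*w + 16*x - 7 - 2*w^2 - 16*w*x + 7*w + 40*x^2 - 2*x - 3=-2*w^2 + w*(11 - 16*x) + 40*x^2 + 14*x - 12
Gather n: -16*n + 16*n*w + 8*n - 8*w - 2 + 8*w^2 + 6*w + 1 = n*(16*w - 8) + 8*w^2 - 2*w - 1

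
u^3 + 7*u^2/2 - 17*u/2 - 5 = (u - 2)*(u + 1/2)*(u + 5)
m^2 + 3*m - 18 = (m - 3)*(m + 6)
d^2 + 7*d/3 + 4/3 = (d + 1)*(d + 4/3)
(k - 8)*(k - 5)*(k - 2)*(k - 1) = k^4 - 16*k^3 + 81*k^2 - 146*k + 80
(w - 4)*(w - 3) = w^2 - 7*w + 12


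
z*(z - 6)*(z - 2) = z^3 - 8*z^2 + 12*z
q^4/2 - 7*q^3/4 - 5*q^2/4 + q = q*(q/2 + 1/2)*(q - 4)*(q - 1/2)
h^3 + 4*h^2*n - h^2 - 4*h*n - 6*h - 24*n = (h - 3)*(h + 2)*(h + 4*n)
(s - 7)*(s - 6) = s^2 - 13*s + 42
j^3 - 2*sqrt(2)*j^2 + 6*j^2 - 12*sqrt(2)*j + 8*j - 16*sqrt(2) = (j + 2)*(j + 4)*(j - 2*sqrt(2))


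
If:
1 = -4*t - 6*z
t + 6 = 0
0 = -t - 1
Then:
No Solution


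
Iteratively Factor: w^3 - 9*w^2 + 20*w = (w - 4)*(w^2 - 5*w) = (w - 5)*(w - 4)*(w)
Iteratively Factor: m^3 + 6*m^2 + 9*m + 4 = (m + 1)*(m^2 + 5*m + 4) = (m + 1)*(m + 4)*(m + 1)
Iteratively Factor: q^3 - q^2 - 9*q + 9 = (q - 3)*(q^2 + 2*q - 3) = (q - 3)*(q - 1)*(q + 3)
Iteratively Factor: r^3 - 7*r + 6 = (r - 1)*(r^2 + r - 6) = (r - 1)*(r + 3)*(r - 2)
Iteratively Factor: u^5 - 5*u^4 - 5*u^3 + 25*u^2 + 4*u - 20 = (u - 1)*(u^4 - 4*u^3 - 9*u^2 + 16*u + 20) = (u - 1)*(u + 2)*(u^3 - 6*u^2 + 3*u + 10) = (u - 1)*(u + 1)*(u + 2)*(u^2 - 7*u + 10) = (u - 2)*(u - 1)*(u + 1)*(u + 2)*(u - 5)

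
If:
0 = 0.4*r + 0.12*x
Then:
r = -0.3*x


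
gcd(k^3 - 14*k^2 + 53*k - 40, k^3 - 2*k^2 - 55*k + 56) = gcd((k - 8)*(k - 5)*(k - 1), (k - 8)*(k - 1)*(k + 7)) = k^2 - 9*k + 8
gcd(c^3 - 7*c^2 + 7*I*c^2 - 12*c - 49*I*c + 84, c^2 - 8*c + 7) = c - 7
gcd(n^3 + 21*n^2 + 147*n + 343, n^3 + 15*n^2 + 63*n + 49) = n^2 + 14*n + 49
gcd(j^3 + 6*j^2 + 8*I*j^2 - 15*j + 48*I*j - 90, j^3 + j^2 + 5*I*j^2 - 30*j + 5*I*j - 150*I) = j^2 + j*(6 + 5*I) + 30*I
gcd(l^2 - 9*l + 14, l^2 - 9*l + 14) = l^2 - 9*l + 14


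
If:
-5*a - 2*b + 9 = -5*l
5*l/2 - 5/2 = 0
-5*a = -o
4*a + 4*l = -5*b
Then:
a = 78/17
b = -76/17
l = 1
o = 390/17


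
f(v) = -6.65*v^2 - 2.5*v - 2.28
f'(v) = -13.3*v - 2.5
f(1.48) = -20.55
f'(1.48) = -22.18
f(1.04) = -12.07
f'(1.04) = -16.33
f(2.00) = -33.88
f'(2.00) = -29.10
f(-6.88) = -299.85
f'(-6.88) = 89.00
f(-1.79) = -19.11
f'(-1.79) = 21.31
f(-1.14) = -8.07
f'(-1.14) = 12.66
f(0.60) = -6.17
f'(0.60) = -10.48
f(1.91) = -31.31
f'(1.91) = -27.90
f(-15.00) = -1461.03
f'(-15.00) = 197.00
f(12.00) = -989.88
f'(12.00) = -162.10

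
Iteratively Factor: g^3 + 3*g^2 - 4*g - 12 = (g + 3)*(g^2 - 4) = (g - 2)*(g + 3)*(g + 2)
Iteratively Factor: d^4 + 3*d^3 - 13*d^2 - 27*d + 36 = (d + 3)*(d^3 - 13*d + 12) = (d + 3)*(d + 4)*(d^2 - 4*d + 3) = (d - 1)*(d + 3)*(d + 4)*(d - 3)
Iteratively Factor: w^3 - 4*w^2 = (w)*(w^2 - 4*w) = w*(w - 4)*(w)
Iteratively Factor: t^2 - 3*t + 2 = (t - 1)*(t - 2)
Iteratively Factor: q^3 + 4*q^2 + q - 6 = (q + 2)*(q^2 + 2*q - 3) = (q - 1)*(q + 2)*(q + 3)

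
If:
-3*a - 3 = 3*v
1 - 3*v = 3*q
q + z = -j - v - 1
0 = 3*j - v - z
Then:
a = 4*z + 3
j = -z - 4/3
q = 4*z + 13/3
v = -4*z - 4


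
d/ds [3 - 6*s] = -6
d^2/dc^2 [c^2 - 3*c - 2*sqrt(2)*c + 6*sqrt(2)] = 2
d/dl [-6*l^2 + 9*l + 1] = 9 - 12*l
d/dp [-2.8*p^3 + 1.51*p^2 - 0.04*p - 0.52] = -8.4*p^2 + 3.02*p - 0.04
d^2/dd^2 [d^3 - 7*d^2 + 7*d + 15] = 6*d - 14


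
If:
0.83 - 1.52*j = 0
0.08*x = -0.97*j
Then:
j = 0.55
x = -6.62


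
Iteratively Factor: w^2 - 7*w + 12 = (w - 3)*(w - 4)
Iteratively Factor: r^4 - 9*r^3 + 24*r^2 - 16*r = (r - 1)*(r^3 - 8*r^2 + 16*r) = (r - 4)*(r - 1)*(r^2 - 4*r) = r*(r - 4)*(r - 1)*(r - 4)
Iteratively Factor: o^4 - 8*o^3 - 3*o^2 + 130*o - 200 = (o - 5)*(o^3 - 3*o^2 - 18*o + 40) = (o - 5)*(o - 2)*(o^2 - o - 20) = (o - 5)^2*(o - 2)*(o + 4)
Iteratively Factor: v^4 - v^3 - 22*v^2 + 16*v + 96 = (v + 2)*(v^3 - 3*v^2 - 16*v + 48) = (v - 4)*(v + 2)*(v^2 + v - 12) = (v - 4)*(v + 2)*(v + 4)*(v - 3)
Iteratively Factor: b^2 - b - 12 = (b + 3)*(b - 4)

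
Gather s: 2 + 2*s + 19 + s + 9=3*s + 30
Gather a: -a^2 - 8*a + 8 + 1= -a^2 - 8*a + 9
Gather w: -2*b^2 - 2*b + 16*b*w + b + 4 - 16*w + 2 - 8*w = -2*b^2 - b + w*(16*b - 24) + 6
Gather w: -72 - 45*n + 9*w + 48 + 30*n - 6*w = -15*n + 3*w - 24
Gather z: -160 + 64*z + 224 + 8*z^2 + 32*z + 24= 8*z^2 + 96*z + 88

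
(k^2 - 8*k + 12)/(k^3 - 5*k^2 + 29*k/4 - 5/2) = 4*(k - 6)/(4*k^2 - 12*k + 5)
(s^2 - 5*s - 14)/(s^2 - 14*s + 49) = (s + 2)/(s - 7)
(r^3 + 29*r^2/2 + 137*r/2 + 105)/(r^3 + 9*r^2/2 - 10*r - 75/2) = (2*r^2 + 19*r + 42)/(2*r^2 - r - 15)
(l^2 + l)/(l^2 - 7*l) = (l + 1)/(l - 7)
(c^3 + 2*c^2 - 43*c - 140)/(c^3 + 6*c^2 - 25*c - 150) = (c^2 - 3*c - 28)/(c^2 + c - 30)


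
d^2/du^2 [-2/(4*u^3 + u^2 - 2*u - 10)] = 4*((12*u + 1)*(4*u^3 + u^2 - 2*u - 10) - 4*(6*u^2 + u - 1)^2)/(4*u^3 + u^2 - 2*u - 10)^3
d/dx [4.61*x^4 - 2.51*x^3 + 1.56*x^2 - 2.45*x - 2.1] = 18.44*x^3 - 7.53*x^2 + 3.12*x - 2.45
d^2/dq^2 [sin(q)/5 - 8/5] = -sin(q)/5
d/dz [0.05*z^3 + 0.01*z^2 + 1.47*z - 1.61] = 0.15*z^2 + 0.02*z + 1.47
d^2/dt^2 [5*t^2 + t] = 10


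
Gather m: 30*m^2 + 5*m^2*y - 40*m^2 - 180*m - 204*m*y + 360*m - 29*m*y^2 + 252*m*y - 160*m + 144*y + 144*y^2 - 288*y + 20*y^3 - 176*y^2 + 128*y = m^2*(5*y - 10) + m*(-29*y^2 + 48*y + 20) + 20*y^3 - 32*y^2 - 16*y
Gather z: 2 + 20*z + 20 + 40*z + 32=60*z + 54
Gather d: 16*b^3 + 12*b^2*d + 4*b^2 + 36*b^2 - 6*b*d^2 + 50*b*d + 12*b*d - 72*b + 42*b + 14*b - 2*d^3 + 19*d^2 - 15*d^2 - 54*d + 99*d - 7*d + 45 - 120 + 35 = 16*b^3 + 40*b^2 - 16*b - 2*d^3 + d^2*(4 - 6*b) + d*(12*b^2 + 62*b + 38) - 40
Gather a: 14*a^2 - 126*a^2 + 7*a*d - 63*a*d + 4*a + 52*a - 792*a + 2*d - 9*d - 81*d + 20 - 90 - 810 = -112*a^2 + a*(-56*d - 736) - 88*d - 880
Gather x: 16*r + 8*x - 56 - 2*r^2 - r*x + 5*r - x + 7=-2*r^2 + 21*r + x*(7 - r) - 49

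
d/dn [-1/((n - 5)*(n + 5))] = 2*n/((n - 5)^2*(n + 5)^2)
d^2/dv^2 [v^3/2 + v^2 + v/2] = 3*v + 2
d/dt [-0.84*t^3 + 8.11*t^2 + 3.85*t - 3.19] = -2.52*t^2 + 16.22*t + 3.85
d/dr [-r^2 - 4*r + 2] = -2*r - 4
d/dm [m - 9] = 1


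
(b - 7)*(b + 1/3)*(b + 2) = b^3 - 14*b^2/3 - 47*b/3 - 14/3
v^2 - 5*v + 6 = (v - 3)*(v - 2)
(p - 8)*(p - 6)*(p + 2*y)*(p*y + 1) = p^4*y + 2*p^3*y^2 - 14*p^3*y + p^3 - 28*p^2*y^2 + 50*p^2*y - 14*p^2 + 96*p*y^2 - 28*p*y + 48*p + 96*y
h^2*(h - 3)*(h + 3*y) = h^4 + 3*h^3*y - 3*h^3 - 9*h^2*y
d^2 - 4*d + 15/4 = (d - 5/2)*(d - 3/2)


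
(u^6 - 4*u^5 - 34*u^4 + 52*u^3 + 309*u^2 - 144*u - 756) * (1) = u^6 - 4*u^5 - 34*u^4 + 52*u^3 + 309*u^2 - 144*u - 756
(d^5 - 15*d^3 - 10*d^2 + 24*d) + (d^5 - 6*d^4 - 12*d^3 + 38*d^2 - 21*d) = 2*d^5 - 6*d^4 - 27*d^3 + 28*d^2 + 3*d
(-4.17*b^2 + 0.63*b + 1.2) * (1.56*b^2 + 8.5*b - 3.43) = -6.5052*b^4 - 34.4622*b^3 + 21.5301*b^2 + 8.0391*b - 4.116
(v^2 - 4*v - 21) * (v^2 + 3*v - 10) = v^4 - v^3 - 43*v^2 - 23*v + 210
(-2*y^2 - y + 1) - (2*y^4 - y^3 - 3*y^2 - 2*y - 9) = -2*y^4 + y^3 + y^2 + y + 10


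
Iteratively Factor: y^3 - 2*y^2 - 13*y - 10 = (y + 1)*(y^2 - 3*y - 10) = (y + 1)*(y + 2)*(y - 5)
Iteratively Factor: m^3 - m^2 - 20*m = (m + 4)*(m^2 - 5*m) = m*(m + 4)*(m - 5)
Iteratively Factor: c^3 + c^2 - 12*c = (c)*(c^2 + c - 12) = c*(c + 4)*(c - 3)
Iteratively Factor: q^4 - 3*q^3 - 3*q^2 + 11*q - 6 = (q - 1)*(q^3 - 2*q^2 - 5*q + 6) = (q - 3)*(q - 1)*(q^2 + q - 2) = (q - 3)*(q - 1)*(q + 2)*(q - 1)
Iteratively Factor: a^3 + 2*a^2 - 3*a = (a + 3)*(a^2 - a) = (a - 1)*(a + 3)*(a)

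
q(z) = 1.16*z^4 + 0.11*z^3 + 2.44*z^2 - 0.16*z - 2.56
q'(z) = 4.64*z^3 + 0.33*z^2 + 4.88*z - 0.16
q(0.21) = -2.48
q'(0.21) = 0.92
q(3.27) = 159.49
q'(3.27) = 181.57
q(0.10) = -2.55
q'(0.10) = 0.34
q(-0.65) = -1.25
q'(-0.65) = -4.47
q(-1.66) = 12.73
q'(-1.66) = -28.58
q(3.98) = 333.45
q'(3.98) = 317.02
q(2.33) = 45.89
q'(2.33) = 71.69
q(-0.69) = -1.06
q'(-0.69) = -4.89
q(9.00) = 7884.59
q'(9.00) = 3453.05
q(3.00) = 115.85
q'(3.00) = 142.73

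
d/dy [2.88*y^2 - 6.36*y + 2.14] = 5.76*y - 6.36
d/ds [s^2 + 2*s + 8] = 2*s + 2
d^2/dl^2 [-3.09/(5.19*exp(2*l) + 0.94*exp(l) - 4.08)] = (-3.09*(10.38*exp(l) + 0.94)*(20.76*exp(l) + 1.88)*exp(l) + (64.1484*exp(l) + 2.9046)*(5.19*exp(2*l) + 0.94*exp(l) - 4.08))*exp(l)/(5.19*exp(2*l) + 0.94*exp(l) - 4.08)^3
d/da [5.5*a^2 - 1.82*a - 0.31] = 11.0*a - 1.82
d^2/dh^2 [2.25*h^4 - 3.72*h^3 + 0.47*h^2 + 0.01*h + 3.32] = 27.0*h^2 - 22.32*h + 0.94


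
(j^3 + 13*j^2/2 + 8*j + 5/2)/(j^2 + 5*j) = j + 3/2 + 1/(2*j)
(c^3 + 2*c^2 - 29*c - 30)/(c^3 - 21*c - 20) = (c + 6)/(c + 4)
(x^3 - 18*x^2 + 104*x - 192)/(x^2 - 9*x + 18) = (x^2 - 12*x + 32)/(x - 3)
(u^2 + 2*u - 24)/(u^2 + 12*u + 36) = (u - 4)/(u + 6)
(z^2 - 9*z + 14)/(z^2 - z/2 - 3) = 2*(z - 7)/(2*z + 3)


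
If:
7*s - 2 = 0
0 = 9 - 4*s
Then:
No Solution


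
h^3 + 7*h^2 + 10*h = h*(h + 2)*(h + 5)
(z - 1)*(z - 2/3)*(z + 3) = z^3 + 4*z^2/3 - 13*z/3 + 2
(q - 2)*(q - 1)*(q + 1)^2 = q^4 - q^3 - 3*q^2 + q + 2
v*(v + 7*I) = v^2 + 7*I*v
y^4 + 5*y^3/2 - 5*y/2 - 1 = (y - 1)*(y + 1/2)*(y + 1)*(y + 2)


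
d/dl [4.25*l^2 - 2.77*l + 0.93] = 8.5*l - 2.77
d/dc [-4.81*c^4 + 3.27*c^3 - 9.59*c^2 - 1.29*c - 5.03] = -19.24*c^3 + 9.81*c^2 - 19.18*c - 1.29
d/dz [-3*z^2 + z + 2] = 1 - 6*z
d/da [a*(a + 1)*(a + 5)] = 3*a^2 + 12*a + 5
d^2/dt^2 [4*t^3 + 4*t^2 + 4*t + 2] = 24*t + 8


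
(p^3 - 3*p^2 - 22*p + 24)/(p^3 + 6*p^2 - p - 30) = (p^3 - 3*p^2 - 22*p + 24)/(p^3 + 6*p^2 - p - 30)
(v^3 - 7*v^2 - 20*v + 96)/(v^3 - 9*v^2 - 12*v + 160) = (v - 3)/(v - 5)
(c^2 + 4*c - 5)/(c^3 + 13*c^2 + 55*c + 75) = (c - 1)/(c^2 + 8*c + 15)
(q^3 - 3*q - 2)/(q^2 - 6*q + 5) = (q^3 - 3*q - 2)/(q^2 - 6*q + 5)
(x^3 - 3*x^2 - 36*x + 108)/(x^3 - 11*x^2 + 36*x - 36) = (x + 6)/(x - 2)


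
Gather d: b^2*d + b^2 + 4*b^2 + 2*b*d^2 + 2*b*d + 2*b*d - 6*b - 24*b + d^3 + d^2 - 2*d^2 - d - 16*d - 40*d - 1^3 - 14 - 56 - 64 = 5*b^2 - 30*b + d^3 + d^2*(2*b - 1) + d*(b^2 + 4*b - 57) - 135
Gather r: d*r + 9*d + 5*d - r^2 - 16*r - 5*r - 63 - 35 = 14*d - r^2 + r*(d - 21) - 98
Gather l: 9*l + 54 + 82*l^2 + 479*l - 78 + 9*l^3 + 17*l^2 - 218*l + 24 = 9*l^3 + 99*l^2 + 270*l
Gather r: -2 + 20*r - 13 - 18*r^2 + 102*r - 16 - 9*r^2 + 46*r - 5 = -27*r^2 + 168*r - 36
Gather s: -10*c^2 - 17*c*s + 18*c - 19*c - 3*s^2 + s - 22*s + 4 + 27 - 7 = -10*c^2 - c - 3*s^2 + s*(-17*c - 21) + 24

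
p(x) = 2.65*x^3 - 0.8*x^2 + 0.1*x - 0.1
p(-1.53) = -11.62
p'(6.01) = 277.64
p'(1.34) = 12.23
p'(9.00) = 629.65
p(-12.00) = -4695.70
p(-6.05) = -616.82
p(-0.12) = -0.13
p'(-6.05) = 300.77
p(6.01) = 546.87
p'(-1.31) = 15.84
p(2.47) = 35.20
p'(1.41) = 13.65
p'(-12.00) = 1164.10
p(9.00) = 1867.85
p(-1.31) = -7.56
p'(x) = 7.95*x^2 - 1.6*x + 0.1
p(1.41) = 5.88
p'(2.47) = 44.65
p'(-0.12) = 0.41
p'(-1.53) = 21.16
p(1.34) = 4.97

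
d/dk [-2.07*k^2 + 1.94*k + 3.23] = 1.94 - 4.14*k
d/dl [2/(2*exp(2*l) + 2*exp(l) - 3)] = (-8*exp(l) - 4)*exp(l)/(2*exp(2*l) + 2*exp(l) - 3)^2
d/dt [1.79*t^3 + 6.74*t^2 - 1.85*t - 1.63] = 5.37*t^2 + 13.48*t - 1.85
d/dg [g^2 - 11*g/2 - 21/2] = 2*g - 11/2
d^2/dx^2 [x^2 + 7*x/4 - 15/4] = 2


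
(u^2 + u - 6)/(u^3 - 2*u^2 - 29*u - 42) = (u - 2)/(u^2 - 5*u - 14)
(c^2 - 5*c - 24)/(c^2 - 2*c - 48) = (c + 3)/(c + 6)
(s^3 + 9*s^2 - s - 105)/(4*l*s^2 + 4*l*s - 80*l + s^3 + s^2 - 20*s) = (s^2 + 4*s - 21)/(4*l*s - 16*l + s^2 - 4*s)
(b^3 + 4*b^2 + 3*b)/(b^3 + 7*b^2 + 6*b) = (b + 3)/(b + 6)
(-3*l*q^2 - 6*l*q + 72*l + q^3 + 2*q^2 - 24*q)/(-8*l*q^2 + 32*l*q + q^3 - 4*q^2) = (-3*l*q - 18*l + q^2 + 6*q)/(q*(-8*l + q))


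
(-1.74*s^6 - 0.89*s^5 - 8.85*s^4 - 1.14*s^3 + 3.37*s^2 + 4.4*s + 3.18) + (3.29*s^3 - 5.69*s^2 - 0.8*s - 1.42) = -1.74*s^6 - 0.89*s^5 - 8.85*s^4 + 2.15*s^3 - 2.32*s^2 + 3.6*s + 1.76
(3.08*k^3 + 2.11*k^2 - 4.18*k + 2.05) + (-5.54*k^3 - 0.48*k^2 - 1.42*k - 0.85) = -2.46*k^3 + 1.63*k^2 - 5.6*k + 1.2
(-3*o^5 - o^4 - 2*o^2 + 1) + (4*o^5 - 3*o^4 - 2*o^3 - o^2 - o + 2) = o^5 - 4*o^4 - 2*o^3 - 3*o^2 - o + 3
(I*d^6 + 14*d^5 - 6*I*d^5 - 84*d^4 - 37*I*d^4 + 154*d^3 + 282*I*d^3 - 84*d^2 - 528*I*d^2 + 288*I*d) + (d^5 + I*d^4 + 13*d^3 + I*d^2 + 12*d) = I*d^6 + 15*d^5 - 6*I*d^5 - 84*d^4 - 36*I*d^4 + 167*d^3 + 282*I*d^3 - 84*d^2 - 527*I*d^2 + 12*d + 288*I*d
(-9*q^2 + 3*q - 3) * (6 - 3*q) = 27*q^3 - 63*q^2 + 27*q - 18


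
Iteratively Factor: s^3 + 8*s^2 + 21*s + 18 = (s + 3)*(s^2 + 5*s + 6) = (s + 2)*(s + 3)*(s + 3)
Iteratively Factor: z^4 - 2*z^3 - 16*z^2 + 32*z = (z)*(z^3 - 2*z^2 - 16*z + 32) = z*(z + 4)*(z^2 - 6*z + 8) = z*(z - 4)*(z + 4)*(z - 2)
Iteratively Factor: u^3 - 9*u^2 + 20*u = (u - 4)*(u^2 - 5*u) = u*(u - 4)*(u - 5)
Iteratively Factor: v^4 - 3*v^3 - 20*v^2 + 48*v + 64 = (v - 4)*(v^3 + v^2 - 16*v - 16) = (v - 4)*(v + 1)*(v^2 - 16) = (v - 4)*(v + 1)*(v + 4)*(v - 4)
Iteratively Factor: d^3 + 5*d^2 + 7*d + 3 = (d + 3)*(d^2 + 2*d + 1) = (d + 1)*(d + 3)*(d + 1)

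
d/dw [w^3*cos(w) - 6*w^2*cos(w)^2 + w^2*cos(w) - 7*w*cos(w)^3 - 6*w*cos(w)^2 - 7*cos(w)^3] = -w^3*sin(w) - w^2*sin(w) + 6*w^2*sin(2*w) + 3*w^2*cos(w) + 21*w*sin(w)*cos(w)^2 + 6*w*sin(2*w) - 12*w*cos(w)^2 + 2*w*cos(w) + 21*sin(w)*cos(w)^2 - 7*cos(w)^3 - 6*cos(w)^2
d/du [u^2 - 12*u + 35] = 2*u - 12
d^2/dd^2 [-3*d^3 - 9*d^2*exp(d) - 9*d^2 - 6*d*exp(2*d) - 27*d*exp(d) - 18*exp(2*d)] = -9*d^2*exp(d) - 24*d*exp(2*d) - 63*d*exp(d) - 18*d - 96*exp(2*d) - 72*exp(d) - 18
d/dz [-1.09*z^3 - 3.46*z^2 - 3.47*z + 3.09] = -3.27*z^2 - 6.92*z - 3.47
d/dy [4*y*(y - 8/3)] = 8*y - 32/3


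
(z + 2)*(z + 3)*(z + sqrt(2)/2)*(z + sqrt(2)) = z^4 + 3*sqrt(2)*z^3/2 + 5*z^3 + 7*z^2 + 15*sqrt(2)*z^2/2 + 5*z + 9*sqrt(2)*z + 6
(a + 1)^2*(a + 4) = a^3 + 6*a^2 + 9*a + 4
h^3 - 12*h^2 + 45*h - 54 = (h - 6)*(h - 3)^2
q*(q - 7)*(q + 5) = q^3 - 2*q^2 - 35*q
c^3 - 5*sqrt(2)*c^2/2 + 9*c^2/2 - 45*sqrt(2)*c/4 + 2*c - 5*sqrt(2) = (c + 1/2)*(c + 4)*(c - 5*sqrt(2)/2)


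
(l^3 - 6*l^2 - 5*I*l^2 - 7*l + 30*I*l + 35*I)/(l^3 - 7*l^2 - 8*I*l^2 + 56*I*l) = (l^2 + l*(1 - 5*I) - 5*I)/(l*(l - 8*I))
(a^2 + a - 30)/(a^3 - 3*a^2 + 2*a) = (a^2 + a - 30)/(a*(a^2 - 3*a + 2))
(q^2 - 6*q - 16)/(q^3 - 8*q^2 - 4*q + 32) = 1/(q - 2)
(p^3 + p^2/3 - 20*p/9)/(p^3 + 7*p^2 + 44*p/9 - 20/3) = p*(3*p - 4)/(3*p^2 + 16*p - 12)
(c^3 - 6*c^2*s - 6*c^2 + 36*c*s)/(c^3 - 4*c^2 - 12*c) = (c - 6*s)/(c + 2)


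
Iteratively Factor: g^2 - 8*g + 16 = (g - 4)*(g - 4)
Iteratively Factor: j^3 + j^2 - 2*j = (j - 1)*(j^2 + 2*j) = j*(j - 1)*(j + 2)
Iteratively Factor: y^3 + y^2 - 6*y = (y - 2)*(y^2 + 3*y) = y*(y - 2)*(y + 3)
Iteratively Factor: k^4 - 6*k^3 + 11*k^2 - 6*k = (k - 1)*(k^3 - 5*k^2 + 6*k) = (k - 2)*(k - 1)*(k^2 - 3*k) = k*(k - 2)*(k - 1)*(k - 3)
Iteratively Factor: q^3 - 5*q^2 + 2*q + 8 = (q - 4)*(q^2 - q - 2) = (q - 4)*(q - 2)*(q + 1)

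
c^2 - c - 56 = (c - 8)*(c + 7)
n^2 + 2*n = n*(n + 2)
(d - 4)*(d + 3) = d^2 - d - 12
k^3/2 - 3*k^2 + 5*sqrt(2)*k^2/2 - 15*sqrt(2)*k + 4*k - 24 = (k/2 + sqrt(2)/2)*(k - 6)*(k + 4*sqrt(2))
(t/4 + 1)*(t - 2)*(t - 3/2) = t^3/4 + t^2/8 - 11*t/4 + 3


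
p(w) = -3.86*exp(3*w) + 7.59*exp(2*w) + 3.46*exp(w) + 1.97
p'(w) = -11.58*exp(3*w) + 15.18*exp(2*w) + 3.46*exp(w)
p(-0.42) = 6.43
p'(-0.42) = 5.54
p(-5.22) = 1.99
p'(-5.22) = 0.02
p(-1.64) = 2.90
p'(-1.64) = 1.16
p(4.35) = -1749440.00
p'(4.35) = -5294424.16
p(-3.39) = 2.10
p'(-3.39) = 0.13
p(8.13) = -150930865133.40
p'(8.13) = -452880091098.54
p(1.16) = -35.05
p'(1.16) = -210.38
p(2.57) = -7266.98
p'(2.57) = -23193.01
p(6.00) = -252210774.17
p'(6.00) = -757870429.01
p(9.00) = -2053207821518.55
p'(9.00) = -6160121879800.65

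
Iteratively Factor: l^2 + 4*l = (l + 4)*(l)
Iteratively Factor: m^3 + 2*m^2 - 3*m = (m + 3)*(m^2 - m) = (m - 1)*(m + 3)*(m)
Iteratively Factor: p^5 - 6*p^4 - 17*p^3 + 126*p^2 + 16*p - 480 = (p - 4)*(p^4 - 2*p^3 - 25*p^2 + 26*p + 120) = (p - 4)*(p - 3)*(p^3 + p^2 - 22*p - 40) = (p - 4)*(p - 3)*(p + 2)*(p^2 - p - 20) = (p - 5)*(p - 4)*(p - 3)*(p + 2)*(p + 4)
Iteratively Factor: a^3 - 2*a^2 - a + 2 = (a - 1)*(a^2 - a - 2) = (a - 1)*(a + 1)*(a - 2)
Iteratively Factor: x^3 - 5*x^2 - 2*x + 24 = (x - 3)*(x^2 - 2*x - 8) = (x - 4)*(x - 3)*(x + 2)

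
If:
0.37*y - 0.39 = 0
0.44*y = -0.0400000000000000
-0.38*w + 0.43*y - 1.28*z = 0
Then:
No Solution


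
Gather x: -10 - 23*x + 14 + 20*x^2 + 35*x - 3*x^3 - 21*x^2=-3*x^3 - x^2 + 12*x + 4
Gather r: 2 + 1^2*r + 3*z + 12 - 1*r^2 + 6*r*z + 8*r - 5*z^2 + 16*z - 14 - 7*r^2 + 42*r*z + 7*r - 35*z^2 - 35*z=-8*r^2 + r*(48*z + 16) - 40*z^2 - 16*z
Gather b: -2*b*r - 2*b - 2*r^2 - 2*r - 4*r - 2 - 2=b*(-2*r - 2) - 2*r^2 - 6*r - 4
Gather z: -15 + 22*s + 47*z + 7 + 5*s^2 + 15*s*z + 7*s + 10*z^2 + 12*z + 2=5*s^2 + 29*s + 10*z^2 + z*(15*s + 59) - 6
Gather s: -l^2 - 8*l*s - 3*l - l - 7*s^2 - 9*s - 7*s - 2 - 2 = -l^2 - 4*l - 7*s^2 + s*(-8*l - 16) - 4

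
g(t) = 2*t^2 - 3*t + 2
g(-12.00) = 326.00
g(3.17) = 12.59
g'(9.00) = 33.00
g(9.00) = 137.00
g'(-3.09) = -15.36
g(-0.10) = 2.32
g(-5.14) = 70.26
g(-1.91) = 15.03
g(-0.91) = 6.39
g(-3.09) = 30.37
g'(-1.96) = -10.84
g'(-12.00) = -51.00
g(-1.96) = 15.56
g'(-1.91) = -10.64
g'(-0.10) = -3.40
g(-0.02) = 2.06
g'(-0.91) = -6.64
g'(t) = 4*t - 3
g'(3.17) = 9.68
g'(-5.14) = -23.56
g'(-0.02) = -3.08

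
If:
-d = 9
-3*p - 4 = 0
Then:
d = -9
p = -4/3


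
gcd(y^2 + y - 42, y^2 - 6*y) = y - 6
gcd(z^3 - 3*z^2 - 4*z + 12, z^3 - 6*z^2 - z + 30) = z^2 - z - 6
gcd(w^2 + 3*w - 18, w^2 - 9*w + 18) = w - 3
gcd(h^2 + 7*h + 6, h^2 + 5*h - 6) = h + 6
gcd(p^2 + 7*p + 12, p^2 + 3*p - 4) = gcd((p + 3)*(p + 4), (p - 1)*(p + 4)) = p + 4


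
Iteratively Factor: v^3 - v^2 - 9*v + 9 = (v - 3)*(v^2 + 2*v - 3) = (v - 3)*(v + 3)*(v - 1)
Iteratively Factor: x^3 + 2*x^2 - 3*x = (x + 3)*(x^2 - x) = (x - 1)*(x + 3)*(x)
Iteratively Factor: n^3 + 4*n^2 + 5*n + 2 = (n + 1)*(n^2 + 3*n + 2) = (n + 1)^2*(n + 2)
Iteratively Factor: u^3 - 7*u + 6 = (u + 3)*(u^2 - 3*u + 2) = (u - 1)*(u + 3)*(u - 2)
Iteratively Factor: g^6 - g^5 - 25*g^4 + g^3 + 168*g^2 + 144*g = (g)*(g^5 - g^4 - 25*g^3 + g^2 + 168*g + 144) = g*(g - 4)*(g^4 + 3*g^3 - 13*g^2 - 51*g - 36) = g*(g - 4)^2*(g^3 + 7*g^2 + 15*g + 9) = g*(g - 4)^2*(g + 1)*(g^2 + 6*g + 9) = g*(g - 4)^2*(g + 1)*(g + 3)*(g + 3)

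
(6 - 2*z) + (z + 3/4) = 27/4 - z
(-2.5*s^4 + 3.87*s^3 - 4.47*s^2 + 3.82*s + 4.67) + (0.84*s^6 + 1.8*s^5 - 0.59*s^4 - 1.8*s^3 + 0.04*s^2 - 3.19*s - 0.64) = 0.84*s^6 + 1.8*s^5 - 3.09*s^4 + 2.07*s^3 - 4.43*s^2 + 0.63*s + 4.03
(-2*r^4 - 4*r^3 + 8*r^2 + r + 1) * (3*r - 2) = -6*r^5 - 8*r^4 + 32*r^3 - 13*r^2 + r - 2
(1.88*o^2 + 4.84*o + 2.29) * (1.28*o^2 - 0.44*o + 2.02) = 2.4064*o^4 + 5.368*o^3 + 4.5992*o^2 + 8.7692*o + 4.6258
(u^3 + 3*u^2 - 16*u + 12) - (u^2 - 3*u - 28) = u^3 + 2*u^2 - 13*u + 40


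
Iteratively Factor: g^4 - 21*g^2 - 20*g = (g + 4)*(g^3 - 4*g^2 - 5*g) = g*(g + 4)*(g^2 - 4*g - 5) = g*(g - 5)*(g + 4)*(g + 1)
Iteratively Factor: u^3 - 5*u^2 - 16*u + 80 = (u + 4)*(u^2 - 9*u + 20) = (u - 4)*(u + 4)*(u - 5)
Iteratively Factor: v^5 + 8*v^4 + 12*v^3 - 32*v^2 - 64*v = (v + 2)*(v^4 + 6*v^3 - 32*v) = (v - 2)*(v + 2)*(v^3 + 8*v^2 + 16*v) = (v - 2)*(v + 2)*(v + 4)*(v^2 + 4*v) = (v - 2)*(v + 2)*(v + 4)^2*(v)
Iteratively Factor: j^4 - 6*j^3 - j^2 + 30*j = (j)*(j^3 - 6*j^2 - j + 30) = j*(j + 2)*(j^2 - 8*j + 15) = j*(j - 3)*(j + 2)*(j - 5)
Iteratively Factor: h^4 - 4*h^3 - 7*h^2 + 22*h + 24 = (h + 2)*(h^3 - 6*h^2 + 5*h + 12) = (h - 4)*(h + 2)*(h^2 - 2*h - 3) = (h - 4)*(h - 3)*(h + 2)*(h + 1)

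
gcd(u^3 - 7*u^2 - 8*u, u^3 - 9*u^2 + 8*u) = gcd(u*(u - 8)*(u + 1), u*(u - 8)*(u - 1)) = u^2 - 8*u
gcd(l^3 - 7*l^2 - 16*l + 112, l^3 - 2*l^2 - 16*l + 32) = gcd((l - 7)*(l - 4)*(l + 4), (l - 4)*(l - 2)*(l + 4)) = l^2 - 16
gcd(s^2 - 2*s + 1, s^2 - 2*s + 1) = s^2 - 2*s + 1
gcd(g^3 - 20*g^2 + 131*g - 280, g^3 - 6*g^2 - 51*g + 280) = g^2 - 13*g + 40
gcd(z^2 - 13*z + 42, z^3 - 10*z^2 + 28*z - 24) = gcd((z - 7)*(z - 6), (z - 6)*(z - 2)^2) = z - 6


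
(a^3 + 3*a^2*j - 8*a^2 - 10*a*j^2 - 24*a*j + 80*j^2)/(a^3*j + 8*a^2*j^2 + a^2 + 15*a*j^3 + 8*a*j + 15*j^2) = (a^2 - 2*a*j - 8*a + 16*j)/(a^2*j + 3*a*j^2 + a + 3*j)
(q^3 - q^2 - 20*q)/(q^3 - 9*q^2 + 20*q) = (q + 4)/(q - 4)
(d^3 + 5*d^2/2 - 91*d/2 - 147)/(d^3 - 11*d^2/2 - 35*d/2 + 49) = (d + 6)/(d - 2)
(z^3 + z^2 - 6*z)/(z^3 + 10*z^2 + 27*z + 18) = z*(z - 2)/(z^2 + 7*z + 6)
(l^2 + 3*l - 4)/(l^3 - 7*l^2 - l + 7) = (l + 4)/(l^2 - 6*l - 7)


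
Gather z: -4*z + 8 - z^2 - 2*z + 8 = -z^2 - 6*z + 16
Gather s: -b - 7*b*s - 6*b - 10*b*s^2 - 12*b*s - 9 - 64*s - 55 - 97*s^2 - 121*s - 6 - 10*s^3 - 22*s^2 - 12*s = -7*b - 10*s^3 + s^2*(-10*b - 119) + s*(-19*b - 197) - 70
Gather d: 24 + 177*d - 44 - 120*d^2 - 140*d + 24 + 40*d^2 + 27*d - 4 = -80*d^2 + 64*d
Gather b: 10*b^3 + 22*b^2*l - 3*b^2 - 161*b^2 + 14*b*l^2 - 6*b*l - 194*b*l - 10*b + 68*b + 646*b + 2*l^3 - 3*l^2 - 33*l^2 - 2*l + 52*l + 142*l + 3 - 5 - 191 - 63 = 10*b^3 + b^2*(22*l - 164) + b*(14*l^2 - 200*l + 704) + 2*l^3 - 36*l^2 + 192*l - 256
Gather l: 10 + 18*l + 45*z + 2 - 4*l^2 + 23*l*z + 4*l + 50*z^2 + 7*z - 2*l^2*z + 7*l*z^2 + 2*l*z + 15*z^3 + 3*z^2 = l^2*(-2*z - 4) + l*(7*z^2 + 25*z + 22) + 15*z^3 + 53*z^2 + 52*z + 12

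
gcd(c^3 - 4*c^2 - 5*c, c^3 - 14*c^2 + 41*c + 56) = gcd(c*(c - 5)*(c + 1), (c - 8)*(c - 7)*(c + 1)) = c + 1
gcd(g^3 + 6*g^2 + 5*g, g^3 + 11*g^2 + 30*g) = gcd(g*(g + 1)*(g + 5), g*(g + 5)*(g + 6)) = g^2 + 5*g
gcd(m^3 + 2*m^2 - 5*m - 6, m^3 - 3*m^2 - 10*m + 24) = m^2 + m - 6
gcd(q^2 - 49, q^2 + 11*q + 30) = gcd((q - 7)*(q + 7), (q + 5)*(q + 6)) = 1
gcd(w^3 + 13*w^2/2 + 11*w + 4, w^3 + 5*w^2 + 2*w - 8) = w^2 + 6*w + 8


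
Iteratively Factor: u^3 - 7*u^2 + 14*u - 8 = (u - 2)*(u^2 - 5*u + 4) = (u - 4)*(u - 2)*(u - 1)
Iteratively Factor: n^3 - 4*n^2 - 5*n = (n - 5)*(n^2 + n) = (n - 5)*(n + 1)*(n)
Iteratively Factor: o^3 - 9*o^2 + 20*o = (o)*(o^2 - 9*o + 20) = o*(o - 4)*(o - 5)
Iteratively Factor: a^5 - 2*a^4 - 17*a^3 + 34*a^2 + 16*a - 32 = (a + 4)*(a^4 - 6*a^3 + 7*a^2 + 6*a - 8) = (a + 1)*(a + 4)*(a^3 - 7*a^2 + 14*a - 8) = (a - 2)*(a + 1)*(a + 4)*(a^2 - 5*a + 4) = (a - 2)*(a - 1)*(a + 1)*(a + 4)*(a - 4)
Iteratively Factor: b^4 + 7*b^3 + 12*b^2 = (b + 4)*(b^3 + 3*b^2) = b*(b + 4)*(b^2 + 3*b) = b*(b + 3)*(b + 4)*(b)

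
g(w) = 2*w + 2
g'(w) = 2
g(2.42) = 6.84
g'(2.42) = 2.00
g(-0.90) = 0.20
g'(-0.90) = 2.00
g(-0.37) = 1.26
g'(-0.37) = 2.00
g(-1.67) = -1.34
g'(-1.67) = 2.00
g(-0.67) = 0.66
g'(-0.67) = 2.00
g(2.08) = 6.16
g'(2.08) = 2.00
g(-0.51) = 0.98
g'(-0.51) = 2.00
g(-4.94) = -7.88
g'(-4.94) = 2.00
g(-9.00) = -16.00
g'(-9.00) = 2.00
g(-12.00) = -22.00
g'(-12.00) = 2.00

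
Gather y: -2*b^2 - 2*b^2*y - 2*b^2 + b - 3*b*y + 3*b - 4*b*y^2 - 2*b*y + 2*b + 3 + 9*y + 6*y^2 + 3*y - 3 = -4*b^2 + 6*b + y^2*(6 - 4*b) + y*(-2*b^2 - 5*b + 12)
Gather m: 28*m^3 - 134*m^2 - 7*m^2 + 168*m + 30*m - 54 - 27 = 28*m^3 - 141*m^2 + 198*m - 81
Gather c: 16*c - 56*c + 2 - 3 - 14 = -40*c - 15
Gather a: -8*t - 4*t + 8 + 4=12 - 12*t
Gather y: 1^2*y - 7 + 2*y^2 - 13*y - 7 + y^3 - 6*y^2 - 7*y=y^3 - 4*y^2 - 19*y - 14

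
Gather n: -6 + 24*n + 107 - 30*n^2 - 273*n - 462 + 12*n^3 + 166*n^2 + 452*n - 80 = 12*n^3 + 136*n^2 + 203*n - 441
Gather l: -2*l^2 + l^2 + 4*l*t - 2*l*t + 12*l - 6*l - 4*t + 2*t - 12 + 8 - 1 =-l^2 + l*(2*t + 6) - 2*t - 5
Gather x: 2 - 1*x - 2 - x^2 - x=-x^2 - 2*x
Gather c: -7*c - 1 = -7*c - 1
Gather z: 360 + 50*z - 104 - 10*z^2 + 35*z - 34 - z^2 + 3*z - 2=-11*z^2 + 88*z + 220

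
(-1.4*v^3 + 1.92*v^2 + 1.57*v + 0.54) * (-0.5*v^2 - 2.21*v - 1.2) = 0.7*v^5 + 2.134*v^4 - 3.3482*v^3 - 6.0437*v^2 - 3.0774*v - 0.648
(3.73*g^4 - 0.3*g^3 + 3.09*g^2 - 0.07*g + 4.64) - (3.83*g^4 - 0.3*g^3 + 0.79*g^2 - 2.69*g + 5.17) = -0.1*g^4 + 2.3*g^2 + 2.62*g - 0.53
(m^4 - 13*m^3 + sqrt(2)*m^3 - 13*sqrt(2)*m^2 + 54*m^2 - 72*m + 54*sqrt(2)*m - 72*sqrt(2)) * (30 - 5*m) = -5*m^5 - 5*sqrt(2)*m^4 + 95*m^4 - 660*m^3 + 95*sqrt(2)*m^3 - 660*sqrt(2)*m^2 + 1980*m^2 - 2160*m + 1980*sqrt(2)*m - 2160*sqrt(2)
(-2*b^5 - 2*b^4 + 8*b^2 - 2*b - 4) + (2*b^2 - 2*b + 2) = -2*b^5 - 2*b^4 + 10*b^2 - 4*b - 2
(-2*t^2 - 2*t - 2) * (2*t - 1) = -4*t^3 - 2*t^2 - 2*t + 2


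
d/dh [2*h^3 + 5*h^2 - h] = 6*h^2 + 10*h - 1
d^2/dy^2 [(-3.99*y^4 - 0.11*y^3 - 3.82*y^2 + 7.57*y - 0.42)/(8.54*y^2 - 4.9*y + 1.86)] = (-581.994168*y^6 + 1001.79324*y^5 - 955.071936*y^4 + 1364.531112*y^3 + 20.6524079999995*y^2 - 618.300864*y + 104.729112)/(622.835864*y^6 - 1072.09452*y^5 + 1022.094528*y^4 - 584.65036*y^3 + 222.610752*y^2 - 50.85612*y + 6.434856)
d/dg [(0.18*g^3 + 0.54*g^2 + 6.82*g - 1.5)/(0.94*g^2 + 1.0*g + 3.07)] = (0.1692*g^4 + 0.36*g^3 - 4.213*g^2 + 6.1356*g + 22.4374)/(0.8836*g^4 + 1.88*g^3 + 6.7716*g^2 + 6.14*g + 9.4249)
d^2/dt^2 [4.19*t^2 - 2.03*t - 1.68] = 8.38000000000000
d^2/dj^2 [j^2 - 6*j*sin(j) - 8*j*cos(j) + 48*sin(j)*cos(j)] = 6*j*sin(j) + 8*j*cos(j) + 16*sin(j) - 96*sin(2*j) - 12*cos(j) + 2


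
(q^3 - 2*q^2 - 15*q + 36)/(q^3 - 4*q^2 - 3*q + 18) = (q + 4)/(q + 2)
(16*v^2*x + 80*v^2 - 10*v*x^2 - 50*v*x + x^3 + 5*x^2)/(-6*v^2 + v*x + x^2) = (-8*v*x - 40*v + x^2 + 5*x)/(3*v + x)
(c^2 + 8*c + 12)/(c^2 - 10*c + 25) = (c^2 + 8*c + 12)/(c^2 - 10*c + 25)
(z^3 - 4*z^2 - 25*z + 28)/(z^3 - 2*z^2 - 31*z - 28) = (z - 1)/(z + 1)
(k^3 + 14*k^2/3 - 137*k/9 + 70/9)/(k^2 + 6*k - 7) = (9*k^2 - 21*k + 10)/(9*(k - 1))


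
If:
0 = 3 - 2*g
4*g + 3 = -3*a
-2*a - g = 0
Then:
No Solution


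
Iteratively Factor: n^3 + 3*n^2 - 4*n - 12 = (n + 2)*(n^2 + n - 6) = (n - 2)*(n + 2)*(n + 3)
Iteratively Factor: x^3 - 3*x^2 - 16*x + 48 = (x - 3)*(x^2 - 16) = (x - 3)*(x + 4)*(x - 4)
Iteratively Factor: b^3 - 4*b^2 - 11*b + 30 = (b + 3)*(b^2 - 7*b + 10) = (b - 2)*(b + 3)*(b - 5)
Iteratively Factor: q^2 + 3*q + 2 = (q + 1)*(q + 2)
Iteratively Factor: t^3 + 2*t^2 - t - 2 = (t + 1)*(t^2 + t - 2) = (t - 1)*(t + 1)*(t + 2)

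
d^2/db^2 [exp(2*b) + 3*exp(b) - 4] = (4*exp(b) + 3)*exp(b)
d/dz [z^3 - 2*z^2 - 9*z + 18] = 3*z^2 - 4*z - 9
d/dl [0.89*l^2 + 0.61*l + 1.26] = 1.78*l + 0.61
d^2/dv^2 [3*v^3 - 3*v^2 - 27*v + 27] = 18*v - 6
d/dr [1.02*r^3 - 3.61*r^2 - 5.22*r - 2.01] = 3.06*r^2 - 7.22*r - 5.22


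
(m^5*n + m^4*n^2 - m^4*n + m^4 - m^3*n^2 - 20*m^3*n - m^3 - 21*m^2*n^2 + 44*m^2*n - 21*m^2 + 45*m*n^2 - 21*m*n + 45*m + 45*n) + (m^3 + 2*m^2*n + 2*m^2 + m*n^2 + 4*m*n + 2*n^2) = m^5*n + m^4*n^2 - m^4*n + m^4 - m^3*n^2 - 20*m^3*n - 21*m^2*n^2 + 46*m^2*n - 19*m^2 + 46*m*n^2 - 17*m*n + 45*m + 2*n^2 + 45*n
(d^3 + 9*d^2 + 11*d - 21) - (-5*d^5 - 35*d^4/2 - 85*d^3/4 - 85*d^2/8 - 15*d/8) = 5*d^5 + 35*d^4/2 + 89*d^3/4 + 157*d^2/8 + 103*d/8 - 21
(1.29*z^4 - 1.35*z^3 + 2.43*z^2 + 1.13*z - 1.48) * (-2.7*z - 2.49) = -3.483*z^5 + 0.4329*z^4 - 3.1995*z^3 - 9.1017*z^2 + 1.1823*z + 3.6852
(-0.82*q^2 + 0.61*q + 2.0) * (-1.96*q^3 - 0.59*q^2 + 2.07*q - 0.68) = 1.6072*q^5 - 0.7118*q^4 - 5.9773*q^3 + 0.6403*q^2 + 3.7252*q - 1.36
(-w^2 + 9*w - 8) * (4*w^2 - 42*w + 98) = -4*w^4 + 78*w^3 - 508*w^2 + 1218*w - 784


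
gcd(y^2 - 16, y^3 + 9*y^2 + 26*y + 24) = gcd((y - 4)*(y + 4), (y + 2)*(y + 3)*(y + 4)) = y + 4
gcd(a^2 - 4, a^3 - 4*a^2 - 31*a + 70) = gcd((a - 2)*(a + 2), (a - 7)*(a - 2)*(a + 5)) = a - 2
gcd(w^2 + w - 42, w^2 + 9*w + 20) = 1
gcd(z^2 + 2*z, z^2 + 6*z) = z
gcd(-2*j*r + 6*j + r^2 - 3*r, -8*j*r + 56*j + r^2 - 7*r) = 1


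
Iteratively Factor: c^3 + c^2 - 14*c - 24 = (c + 2)*(c^2 - c - 12) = (c - 4)*(c + 2)*(c + 3)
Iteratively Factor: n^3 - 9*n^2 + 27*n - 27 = (n - 3)*(n^2 - 6*n + 9) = (n - 3)^2*(n - 3)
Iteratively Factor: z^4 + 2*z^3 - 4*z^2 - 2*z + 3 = (z - 1)*(z^3 + 3*z^2 - z - 3) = (z - 1)*(z + 1)*(z^2 + 2*z - 3) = (z - 1)*(z + 1)*(z + 3)*(z - 1)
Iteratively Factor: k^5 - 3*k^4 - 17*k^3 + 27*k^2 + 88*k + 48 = (k + 1)*(k^4 - 4*k^3 - 13*k^2 + 40*k + 48) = (k - 4)*(k + 1)*(k^3 - 13*k - 12) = (k - 4)*(k + 1)*(k + 3)*(k^2 - 3*k - 4) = (k - 4)^2*(k + 1)*(k + 3)*(k + 1)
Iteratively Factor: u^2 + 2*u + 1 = (u + 1)*(u + 1)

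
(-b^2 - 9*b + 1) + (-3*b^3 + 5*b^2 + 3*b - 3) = -3*b^3 + 4*b^2 - 6*b - 2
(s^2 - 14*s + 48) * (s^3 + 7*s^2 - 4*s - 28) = s^5 - 7*s^4 - 54*s^3 + 364*s^2 + 200*s - 1344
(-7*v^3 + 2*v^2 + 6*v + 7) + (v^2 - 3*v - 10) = -7*v^3 + 3*v^2 + 3*v - 3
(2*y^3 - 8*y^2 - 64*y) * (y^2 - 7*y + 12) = 2*y^5 - 22*y^4 + 16*y^3 + 352*y^2 - 768*y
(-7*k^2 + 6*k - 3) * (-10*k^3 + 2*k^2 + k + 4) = 70*k^5 - 74*k^4 + 35*k^3 - 28*k^2 + 21*k - 12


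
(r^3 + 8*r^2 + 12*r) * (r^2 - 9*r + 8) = r^5 - r^4 - 52*r^3 - 44*r^2 + 96*r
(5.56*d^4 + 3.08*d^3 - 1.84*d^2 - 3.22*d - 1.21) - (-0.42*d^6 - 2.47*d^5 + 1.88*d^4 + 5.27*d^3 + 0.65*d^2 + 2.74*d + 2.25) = 0.42*d^6 + 2.47*d^5 + 3.68*d^4 - 2.19*d^3 - 2.49*d^2 - 5.96*d - 3.46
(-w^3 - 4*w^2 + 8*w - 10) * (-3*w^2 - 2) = 3*w^5 + 12*w^4 - 22*w^3 + 38*w^2 - 16*w + 20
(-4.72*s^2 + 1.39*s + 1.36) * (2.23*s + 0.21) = -10.5256*s^3 + 2.1085*s^2 + 3.3247*s + 0.2856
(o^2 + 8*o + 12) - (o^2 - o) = 9*o + 12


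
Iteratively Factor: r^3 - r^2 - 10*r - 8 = (r + 2)*(r^2 - 3*r - 4) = (r + 1)*(r + 2)*(r - 4)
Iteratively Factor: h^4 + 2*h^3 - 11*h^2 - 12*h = (h + 1)*(h^3 + h^2 - 12*h) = (h - 3)*(h + 1)*(h^2 + 4*h) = (h - 3)*(h + 1)*(h + 4)*(h)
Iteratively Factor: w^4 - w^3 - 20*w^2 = (w)*(w^3 - w^2 - 20*w) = w*(w - 5)*(w^2 + 4*w) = w*(w - 5)*(w + 4)*(w)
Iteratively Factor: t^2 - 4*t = (t - 4)*(t)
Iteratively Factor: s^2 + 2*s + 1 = (s + 1)*(s + 1)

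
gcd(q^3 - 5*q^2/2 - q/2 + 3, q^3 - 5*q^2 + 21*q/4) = q - 3/2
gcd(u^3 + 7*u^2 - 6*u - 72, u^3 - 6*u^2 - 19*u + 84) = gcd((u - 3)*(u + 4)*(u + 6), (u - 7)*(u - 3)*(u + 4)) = u^2 + u - 12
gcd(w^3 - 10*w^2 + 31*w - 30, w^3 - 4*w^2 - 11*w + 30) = w^2 - 7*w + 10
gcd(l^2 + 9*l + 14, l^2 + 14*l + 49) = l + 7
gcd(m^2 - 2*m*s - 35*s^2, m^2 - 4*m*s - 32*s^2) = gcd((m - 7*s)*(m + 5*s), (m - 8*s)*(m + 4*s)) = 1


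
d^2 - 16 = (d - 4)*(d + 4)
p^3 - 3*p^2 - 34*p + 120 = (p - 5)*(p - 4)*(p + 6)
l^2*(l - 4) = l^3 - 4*l^2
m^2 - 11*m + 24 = (m - 8)*(m - 3)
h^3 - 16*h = h*(h - 4)*(h + 4)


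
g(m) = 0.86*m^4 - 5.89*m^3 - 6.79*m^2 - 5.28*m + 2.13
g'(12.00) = 3231.60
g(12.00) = 6616.05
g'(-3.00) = -216.45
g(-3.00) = 185.55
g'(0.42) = -13.85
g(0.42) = -1.69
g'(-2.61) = -151.37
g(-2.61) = 114.29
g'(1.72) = -63.41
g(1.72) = -49.48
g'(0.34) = -11.80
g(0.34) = -0.67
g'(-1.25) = -22.63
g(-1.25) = 11.72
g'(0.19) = -8.47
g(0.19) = 0.84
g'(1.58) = -57.28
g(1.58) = -41.04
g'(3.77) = -123.29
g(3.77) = -256.16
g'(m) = 3.44*m^3 - 17.67*m^2 - 13.58*m - 5.28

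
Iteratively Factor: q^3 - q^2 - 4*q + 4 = (q - 2)*(q^2 + q - 2) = (q - 2)*(q + 2)*(q - 1)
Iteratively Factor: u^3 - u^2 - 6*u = (u - 3)*(u^2 + 2*u) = u*(u - 3)*(u + 2)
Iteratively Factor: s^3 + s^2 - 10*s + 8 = (s - 1)*(s^2 + 2*s - 8) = (s - 1)*(s + 4)*(s - 2)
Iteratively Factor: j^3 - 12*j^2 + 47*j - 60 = (j - 3)*(j^2 - 9*j + 20) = (j - 4)*(j - 3)*(j - 5)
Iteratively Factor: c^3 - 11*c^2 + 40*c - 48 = (c - 3)*(c^2 - 8*c + 16) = (c - 4)*(c - 3)*(c - 4)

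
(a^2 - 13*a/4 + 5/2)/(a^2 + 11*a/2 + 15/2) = (4*a^2 - 13*a + 10)/(2*(2*a^2 + 11*a + 15))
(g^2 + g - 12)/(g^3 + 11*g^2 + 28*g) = (g - 3)/(g*(g + 7))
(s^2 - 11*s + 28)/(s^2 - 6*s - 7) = (s - 4)/(s + 1)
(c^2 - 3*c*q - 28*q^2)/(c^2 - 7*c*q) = (c + 4*q)/c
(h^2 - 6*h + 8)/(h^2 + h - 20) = (h - 2)/(h + 5)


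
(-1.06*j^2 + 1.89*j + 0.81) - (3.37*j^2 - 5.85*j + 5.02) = -4.43*j^2 + 7.74*j - 4.21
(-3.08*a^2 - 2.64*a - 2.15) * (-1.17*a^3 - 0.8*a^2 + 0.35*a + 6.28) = 3.6036*a^5 + 5.5528*a^4 + 3.5495*a^3 - 18.5464*a^2 - 17.3317*a - 13.502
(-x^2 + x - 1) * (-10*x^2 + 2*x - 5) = 10*x^4 - 12*x^3 + 17*x^2 - 7*x + 5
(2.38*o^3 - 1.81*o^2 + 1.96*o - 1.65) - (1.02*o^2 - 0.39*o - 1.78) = 2.38*o^3 - 2.83*o^2 + 2.35*o + 0.13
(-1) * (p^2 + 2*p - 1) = -p^2 - 2*p + 1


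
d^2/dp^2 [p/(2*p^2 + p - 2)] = 2*(p*(4*p + 1)^2 - (6*p + 1)*(2*p^2 + p - 2))/(2*p^2 + p - 2)^3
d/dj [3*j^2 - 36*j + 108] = 6*j - 36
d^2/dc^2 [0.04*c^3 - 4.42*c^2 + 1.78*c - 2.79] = 0.24*c - 8.84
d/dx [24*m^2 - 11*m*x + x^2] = -11*m + 2*x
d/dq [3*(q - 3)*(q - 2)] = 6*q - 15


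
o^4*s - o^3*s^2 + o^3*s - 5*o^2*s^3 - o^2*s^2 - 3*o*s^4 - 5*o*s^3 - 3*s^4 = (o - 3*s)*(o + s)^2*(o*s + s)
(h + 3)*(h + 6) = h^2 + 9*h + 18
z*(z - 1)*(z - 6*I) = z^3 - z^2 - 6*I*z^2 + 6*I*z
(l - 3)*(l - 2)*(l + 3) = l^3 - 2*l^2 - 9*l + 18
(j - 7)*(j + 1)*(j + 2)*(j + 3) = j^4 - j^3 - 31*j^2 - 71*j - 42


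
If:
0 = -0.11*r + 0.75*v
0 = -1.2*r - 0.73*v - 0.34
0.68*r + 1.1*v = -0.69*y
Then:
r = -0.26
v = -0.04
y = 0.32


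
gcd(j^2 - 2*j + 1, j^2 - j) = j - 1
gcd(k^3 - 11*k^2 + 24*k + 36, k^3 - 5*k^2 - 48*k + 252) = k^2 - 12*k + 36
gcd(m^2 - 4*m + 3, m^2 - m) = m - 1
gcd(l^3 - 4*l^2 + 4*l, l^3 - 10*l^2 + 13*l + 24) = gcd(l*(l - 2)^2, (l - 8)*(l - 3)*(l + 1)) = 1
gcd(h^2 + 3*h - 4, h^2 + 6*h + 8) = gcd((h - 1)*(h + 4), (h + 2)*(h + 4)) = h + 4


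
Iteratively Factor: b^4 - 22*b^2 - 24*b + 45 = (b + 3)*(b^3 - 3*b^2 - 13*b + 15) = (b - 5)*(b + 3)*(b^2 + 2*b - 3) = (b - 5)*(b + 3)^2*(b - 1)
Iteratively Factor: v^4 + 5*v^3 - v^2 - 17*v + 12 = (v + 4)*(v^3 + v^2 - 5*v + 3) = (v - 1)*(v + 4)*(v^2 + 2*v - 3) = (v - 1)*(v + 3)*(v + 4)*(v - 1)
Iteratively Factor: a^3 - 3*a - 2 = (a - 2)*(a^2 + 2*a + 1) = (a - 2)*(a + 1)*(a + 1)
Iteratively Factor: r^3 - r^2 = (r)*(r^2 - r) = r*(r - 1)*(r)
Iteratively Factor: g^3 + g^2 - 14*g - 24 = (g + 2)*(g^2 - g - 12) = (g - 4)*(g + 2)*(g + 3)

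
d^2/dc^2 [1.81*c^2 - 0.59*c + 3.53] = 3.62000000000000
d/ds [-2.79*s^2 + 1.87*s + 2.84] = 1.87 - 5.58*s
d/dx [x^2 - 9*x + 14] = 2*x - 9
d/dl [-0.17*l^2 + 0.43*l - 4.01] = 0.43 - 0.34*l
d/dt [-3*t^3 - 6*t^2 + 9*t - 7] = -9*t^2 - 12*t + 9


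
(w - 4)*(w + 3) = w^2 - w - 12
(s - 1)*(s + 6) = s^2 + 5*s - 6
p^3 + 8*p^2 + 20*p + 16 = (p + 2)^2*(p + 4)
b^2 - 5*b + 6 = (b - 3)*(b - 2)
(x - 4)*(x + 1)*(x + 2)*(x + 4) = x^4 + 3*x^3 - 14*x^2 - 48*x - 32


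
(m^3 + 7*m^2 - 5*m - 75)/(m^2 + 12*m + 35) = (m^2 + 2*m - 15)/(m + 7)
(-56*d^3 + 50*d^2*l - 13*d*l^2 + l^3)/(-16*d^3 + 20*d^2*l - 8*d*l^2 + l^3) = (7*d - l)/(2*d - l)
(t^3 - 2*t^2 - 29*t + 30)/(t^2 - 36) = (t^2 + 4*t - 5)/(t + 6)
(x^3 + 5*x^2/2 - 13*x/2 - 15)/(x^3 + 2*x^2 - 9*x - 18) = (x - 5/2)/(x - 3)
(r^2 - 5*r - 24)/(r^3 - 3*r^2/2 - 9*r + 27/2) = 2*(r - 8)/(2*r^2 - 9*r + 9)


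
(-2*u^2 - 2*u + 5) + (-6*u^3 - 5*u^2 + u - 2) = -6*u^3 - 7*u^2 - u + 3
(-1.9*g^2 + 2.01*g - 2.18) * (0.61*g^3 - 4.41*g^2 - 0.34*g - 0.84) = -1.159*g^5 + 9.6051*g^4 - 9.5479*g^3 + 10.5264*g^2 - 0.9472*g + 1.8312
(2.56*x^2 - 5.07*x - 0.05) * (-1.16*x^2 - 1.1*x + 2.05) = -2.9696*x^4 + 3.0652*x^3 + 10.883*x^2 - 10.3385*x - 0.1025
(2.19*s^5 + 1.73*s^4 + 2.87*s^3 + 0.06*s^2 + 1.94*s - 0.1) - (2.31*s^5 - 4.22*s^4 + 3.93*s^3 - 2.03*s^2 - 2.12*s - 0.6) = -0.12*s^5 + 5.95*s^4 - 1.06*s^3 + 2.09*s^2 + 4.06*s + 0.5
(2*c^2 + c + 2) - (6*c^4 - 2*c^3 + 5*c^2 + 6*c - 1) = -6*c^4 + 2*c^3 - 3*c^2 - 5*c + 3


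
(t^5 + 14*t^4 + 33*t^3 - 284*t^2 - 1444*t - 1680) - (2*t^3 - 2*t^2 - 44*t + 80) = t^5 + 14*t^4 + 31*t^3 - 282*t^2 - 1400*t - 1760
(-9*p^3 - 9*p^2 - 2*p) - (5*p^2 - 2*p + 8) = -9*p^3 - 14*p^2 - 8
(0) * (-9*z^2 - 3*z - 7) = 0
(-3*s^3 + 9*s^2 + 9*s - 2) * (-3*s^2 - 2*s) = 9*s^5 - 21*s^4 - 45*s^3 - 12*s^2 + 4*s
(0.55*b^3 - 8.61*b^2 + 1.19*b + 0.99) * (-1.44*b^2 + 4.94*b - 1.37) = -0.792*b^5 + 15.1154*b^4 - 45.0005*b^3 + 16.2487*b^2 + 3.2603*b - 1.3563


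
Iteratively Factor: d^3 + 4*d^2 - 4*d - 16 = (d - 2)*(d^2 + 6*d + 8) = (d - 2)*(d + 2)*(d + 4)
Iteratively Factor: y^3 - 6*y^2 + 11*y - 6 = (y - 1)*(y^2 - 5*y + 6) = (y - 2)*(y - 1)*(y - 3)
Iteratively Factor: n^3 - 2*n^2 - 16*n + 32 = (n - 2)*(n^2 - 16) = (n - 4)*(n - 2)*(n + 4)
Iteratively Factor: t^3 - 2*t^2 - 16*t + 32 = (t + 4)*(t^2 - 6*t + 8) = (t - 4)*(t + 4)*(t - 2)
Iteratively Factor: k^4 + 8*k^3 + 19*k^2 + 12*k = (k + 4)*(k^3 + 4*k^2 + 3*k) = (k + 3)*(k + 4)*(k^2 + k) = k*(k + 3)*(k + 4)*(k + 1)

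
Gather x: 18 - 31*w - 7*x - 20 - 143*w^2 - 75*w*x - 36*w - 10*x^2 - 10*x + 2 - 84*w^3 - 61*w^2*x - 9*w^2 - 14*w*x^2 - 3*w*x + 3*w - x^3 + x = -84*w^3 - 152*w^2 - 64*w - x^3 + x^2*(-14*w - 10) + x*(-61*w^2 - 78*w - 16)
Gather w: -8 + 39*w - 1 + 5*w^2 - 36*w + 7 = 5*w^2 + 3*w - 2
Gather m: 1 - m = 1 - m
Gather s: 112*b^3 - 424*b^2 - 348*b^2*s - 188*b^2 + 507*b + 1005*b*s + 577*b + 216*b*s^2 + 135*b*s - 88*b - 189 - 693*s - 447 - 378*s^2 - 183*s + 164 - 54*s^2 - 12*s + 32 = 112*b^3 - 612*b^2 + 996*b + s^2*(216*b - 432) + s*(-348*b^2 + 1140*b - 888) - 440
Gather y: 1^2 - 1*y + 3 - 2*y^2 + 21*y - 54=-2*y^2 + 20*y - 50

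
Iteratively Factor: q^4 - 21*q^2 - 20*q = (q - 5)*(q^3 + 5*q^2 + 4*q) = (q - 5)*(q + 4)*(q^2 + q) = (q - 5)*(q + 1)*(q + 4)*(q)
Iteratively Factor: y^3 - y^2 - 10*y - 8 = (y + 1)*(y^2 - 2*y - 8) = (y - 4)*(y + 1)*(y + 2)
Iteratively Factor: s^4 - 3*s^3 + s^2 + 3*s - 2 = (s - 2)*(s^3 - s^2 - s + 1) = (s - 2)*(s - 1)*(s^2 - 1) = (s - 2)*(s - 1)^2*(s + 1)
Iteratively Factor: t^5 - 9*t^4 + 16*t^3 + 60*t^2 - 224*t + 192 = (t + 3)*(t^4 - 12*t^3 + 52*t^2 - 96*t + 64) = (t - 4)*(t + 3)*(t^3 - 8*t^2 + 20*t - 16) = (t - 4)*(t - 2)*(t + 3)*(t^2 - 6*t + 8) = (t - 4)^2*(t - 2)*(t + 3)*(t - 2)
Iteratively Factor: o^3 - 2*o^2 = (o - 2)*(o^2) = o*(o - 2)*(o)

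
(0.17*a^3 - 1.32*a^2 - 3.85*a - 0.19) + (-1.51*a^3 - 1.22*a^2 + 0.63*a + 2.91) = -1.34*a^3 - 2.54*a^2 - 3.22*a + 2.72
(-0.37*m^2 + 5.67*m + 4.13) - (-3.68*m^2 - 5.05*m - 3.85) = 3.31*m^2 + 10.72*m + 7.98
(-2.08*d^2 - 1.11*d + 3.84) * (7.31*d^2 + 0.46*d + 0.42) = -15.2048*d^4 - 9.0709*d^3 + 26.6862*d^2 + 1.3002*d + 1.6128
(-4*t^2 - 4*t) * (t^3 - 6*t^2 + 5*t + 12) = -4*t^5 + 20*t^4 + 4*t^3 - 68*t^2 - 48*t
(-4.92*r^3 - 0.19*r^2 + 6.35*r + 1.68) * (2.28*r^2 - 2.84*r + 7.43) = -11.2176*r^5 + 13.5396*r^4 - 21.538*r^3 - 15.6153*r^2 + 42.4093*r + 12.4824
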